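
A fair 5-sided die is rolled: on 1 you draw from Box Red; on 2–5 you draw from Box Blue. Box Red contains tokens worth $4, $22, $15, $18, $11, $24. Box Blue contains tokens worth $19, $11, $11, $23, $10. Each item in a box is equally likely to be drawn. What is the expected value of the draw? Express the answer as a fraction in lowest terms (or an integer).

E[X | Box Red] = (4 + 22 + 15 + 18 + 11 + 24)/6 = 47/3
E[X | Box Blue] = (19 + 11 + 11 + 23 + 10)/5 = 74/5
E[X] = (1/5)·47/3 + (4/5)·74/5 = 1123/75

1123/75 dollars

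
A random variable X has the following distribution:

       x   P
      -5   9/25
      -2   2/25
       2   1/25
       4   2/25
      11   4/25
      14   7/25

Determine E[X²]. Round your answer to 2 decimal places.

E[X²] = (9/25)·25 + (2/25)·4 + (1/25)·4 + (2/25)·16 + (4/25)·121 + (7/25)·196
     = 85 ≈ 85.00

85.00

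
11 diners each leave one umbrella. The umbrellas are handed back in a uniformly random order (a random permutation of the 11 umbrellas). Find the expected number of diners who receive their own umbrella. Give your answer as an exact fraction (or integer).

1

Let Xᵢ = 1 if person i gets their own umbrella. For each i, P(Xᵢ=1) = 1/11.
By linearity of expectation, E[X₁+…+X_11] = 11·(1/11) = 1.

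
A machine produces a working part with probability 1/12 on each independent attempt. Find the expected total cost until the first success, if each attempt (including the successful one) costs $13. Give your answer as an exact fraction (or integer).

E[#attempts] = 1/p = 12; E[cost] = 13·12 = 156.

$156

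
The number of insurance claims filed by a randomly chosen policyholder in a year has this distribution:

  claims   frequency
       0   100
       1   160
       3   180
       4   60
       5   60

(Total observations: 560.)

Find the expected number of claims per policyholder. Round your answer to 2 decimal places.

Total = 560, so P(claims=0) = 100/560, etc.
E[X] = (5/28)·0 + (2/7)·1 + (9/28)·3 + (3/28)·4 + (3/28)·5
     = 31/14 ≈ 2.21

2.21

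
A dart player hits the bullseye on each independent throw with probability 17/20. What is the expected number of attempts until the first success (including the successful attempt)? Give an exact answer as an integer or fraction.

For a geometric distribution, E[trials] = 1/p = 1/(17/20) = 20/17.

20/17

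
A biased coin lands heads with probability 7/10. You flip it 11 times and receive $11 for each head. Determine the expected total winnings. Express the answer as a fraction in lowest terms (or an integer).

E[#heads] = 11·7/10 = 77/10 (linearity over flips).
E[winnings] = 11·77/10 = 847/10.

847/10 dollars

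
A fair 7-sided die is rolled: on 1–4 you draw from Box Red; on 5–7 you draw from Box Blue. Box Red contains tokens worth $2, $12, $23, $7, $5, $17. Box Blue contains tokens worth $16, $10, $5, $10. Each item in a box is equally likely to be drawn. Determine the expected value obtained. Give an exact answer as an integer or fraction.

299/28 dollars

E[X | Box Red] = (2 + 12 + 23 + 7 + 5 + 17)/6 = 11
E[X | Box Blue] = (16 + 10 + 5 + 10)/4 = 41/4
E[X] = (4/7)·11 + (3/7)·41/4 = 299/28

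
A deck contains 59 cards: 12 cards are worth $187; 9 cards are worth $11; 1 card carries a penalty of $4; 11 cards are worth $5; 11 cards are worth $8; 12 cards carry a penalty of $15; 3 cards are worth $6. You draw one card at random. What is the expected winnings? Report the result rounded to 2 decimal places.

E[payout] = (12/59)·187 + (9/59)·11 + (1/59)·(-4) + (11/59)·5 + (11/59)·8 + (12/59)·(-15) + (3/59)·6 = 2320/59
≈ $39.32

$39.32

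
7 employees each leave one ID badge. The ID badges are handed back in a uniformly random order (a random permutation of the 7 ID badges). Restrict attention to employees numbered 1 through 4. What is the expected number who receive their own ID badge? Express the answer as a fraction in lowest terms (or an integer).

Let Xᵢ = 1 if person i gets their own ID badge. For each i, P(Xᵢ=1) = 1/7.
By linearity of expectation, E[X₁+…+X_4] = 4·(1/7) = 4/7.

4/7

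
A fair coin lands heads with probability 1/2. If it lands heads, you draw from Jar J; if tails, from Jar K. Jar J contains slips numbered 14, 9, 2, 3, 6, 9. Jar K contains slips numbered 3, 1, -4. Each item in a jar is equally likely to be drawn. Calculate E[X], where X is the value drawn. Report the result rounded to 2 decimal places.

3.58

E[X | Jar J] = (14 + 9 + 2 + 3 + 6 + 9)/6 = 43/6
E[X | Jar K] = (3 + 1 − 4)/3 = 0
E[X] = (1/2)·43/6 + (1/2)·0 = 43/12 ≈ 3.58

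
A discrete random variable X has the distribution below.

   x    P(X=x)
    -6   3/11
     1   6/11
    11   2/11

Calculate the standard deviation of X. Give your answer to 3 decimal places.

E[X] = 10/11, E[X²] = 356/11
Var(X) = E[X²] − (E[X])² = 356/11 − 100/121 = 3816/121
SD(X) = √(3816/121) ≈ 5.616

5.616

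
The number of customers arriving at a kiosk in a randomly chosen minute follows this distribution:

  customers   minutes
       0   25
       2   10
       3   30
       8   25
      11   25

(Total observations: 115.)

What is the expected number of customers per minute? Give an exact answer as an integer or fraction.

117/23

Total = 115, so P(customers=0) = 25/115, etc.
E[X] = (5/23)·0 + (2/23)·2 + (6/23)·3 + (5/23)·8 + (5/23)·11
     = 117/23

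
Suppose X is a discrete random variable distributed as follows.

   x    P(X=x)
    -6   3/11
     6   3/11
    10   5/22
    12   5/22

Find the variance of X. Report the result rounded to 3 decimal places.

50.091

E[X] = (3/11)·(-6) + (3/11)·6 + (5/22)·10 + (5/22)·12 = 5
E[X²] = (3/11)·36 + (3/11)·36 + (5/22)·100 + (5/22)·144 = 826/11
Var(X) = 826/11 − (5)² = 551/11 ≈ 50.091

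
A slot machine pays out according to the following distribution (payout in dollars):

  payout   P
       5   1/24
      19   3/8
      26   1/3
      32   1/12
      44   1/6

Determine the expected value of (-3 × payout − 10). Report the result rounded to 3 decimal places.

E[-3x-10] = (1/24)·(-25) + (3/8)·(-67) + (1/3)·(-88) + (1/12)·(-106) + (1/6)·(-142)
     = -88 ≈ -88.000

-88.000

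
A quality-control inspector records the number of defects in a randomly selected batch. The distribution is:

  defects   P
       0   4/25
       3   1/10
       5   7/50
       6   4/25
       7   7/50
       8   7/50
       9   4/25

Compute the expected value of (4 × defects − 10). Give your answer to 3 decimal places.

E[4x-10] = (4/25)·(-10) + (1/10)·2 + (7/50)·10 + (4/25)·14 + (7/50)·18 + (7/50)·22 + (4/25)·26
     = 12 ≈ 12.000

12.000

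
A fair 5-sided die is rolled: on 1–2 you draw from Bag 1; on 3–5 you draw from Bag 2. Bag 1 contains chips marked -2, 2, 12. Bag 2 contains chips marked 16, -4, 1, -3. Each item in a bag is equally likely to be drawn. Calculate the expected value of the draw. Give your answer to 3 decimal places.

3.100

E[X | Bag 1] = (-2 + 2 + 12)/3 = 4
E[X | Bag 2] = (16 − 4 + 1 − 3)/4 = 5/2
E[X] = (2/5)·4 + (3/5)·5/2 = 31/10 ≈ 3.100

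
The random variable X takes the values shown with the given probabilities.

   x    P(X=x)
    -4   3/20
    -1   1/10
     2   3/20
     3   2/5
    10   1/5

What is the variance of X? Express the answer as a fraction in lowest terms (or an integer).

943/50

E[X] = (3/20)·(-4) + (1/10)·(-1) + (3/20)·2 + (2/5)·3 + (1/5)·10 = 14/5
E[X²] = (3/20)·16 + (1/10)·1 + (3/20)·4 + (2/5)·9 + (1/5)·100 = 267/10
Var(X) = 267/10 − (14/5)² = 943/50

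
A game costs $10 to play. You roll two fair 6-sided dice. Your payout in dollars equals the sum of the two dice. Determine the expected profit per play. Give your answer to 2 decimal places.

Distribution of the sum of the two dice: 2 w.p. 1/36, 3 w.p. 1/18, 4 w.p. 1/12, 5 w.p. 1/9, 6 w.p. 5/36, 7 w.p. 1/6, …
E[payout] = (1/36)·2 + (1/18)·3 + (1/12)·4 + (1/9)·5 + (5/36)·6 + (1/6)·7 + (5/36)·8 + (1/9)·9 + (1/12)·10 + (1/18)·11 + (1/36)·12 = 7
Expected profit = 7 − 10 = -3 ≈ -$3.00

-$3.00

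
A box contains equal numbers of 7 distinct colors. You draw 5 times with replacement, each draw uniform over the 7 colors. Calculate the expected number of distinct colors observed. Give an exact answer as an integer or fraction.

Let Xⱼ=1 if type j appears at least once. P(Xⱼ=1) = 1 − ((7−1)/7)^5 = 9031/16807.
E[#distinct] = 7·9031/16807 = 9031/2401.

9031/2401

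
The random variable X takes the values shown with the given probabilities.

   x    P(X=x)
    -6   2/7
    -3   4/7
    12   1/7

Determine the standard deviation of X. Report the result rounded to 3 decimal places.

5.750

E[X] = -12/7, E[X²] = 36
Var(X) = E[X²] − (E[X])² = 36 − 144/49 = 1620/49
SD(X) = √(1620/49) ≈ 5.750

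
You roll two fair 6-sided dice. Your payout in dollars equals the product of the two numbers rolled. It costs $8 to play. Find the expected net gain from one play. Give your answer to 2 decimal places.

Distribution of the product of the two numbers rolled: 1 w.p. 1/36, 2 w.p. 1/18, 3 w.p. 1/18, 4 w.p. 1/12, 5 w.p. 1/18, 6 w.p. 1/9, …
E[payout] = (1/36)·1 + (1/18)·2 + (1/18)·3 + (1/12)·4 + (1/18)·5 + (1/9)·6 + (1/18)·8 + (1/36)·9 + (1/18)·10 + (1/9)·12 + (1/18)·15 + (1/36)·16 + (1/18)·18 + (1/18)·20 + (1/18)·24 + (1/36)·25 + (1/18)·30 + (1/36)·36 = 49/4
Expected profit = 49/4 − 8 = 17/4 ≈ $4.25

$4.25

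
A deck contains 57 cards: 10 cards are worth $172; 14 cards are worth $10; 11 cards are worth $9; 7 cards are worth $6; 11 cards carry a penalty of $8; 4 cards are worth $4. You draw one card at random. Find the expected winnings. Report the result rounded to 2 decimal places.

$33.84

E[payout] = (10/57)·172 + (14/57)·10 + (11/57)·9 + (7/57)·6 + (11/57)·(-8) + (4/57)·4 = 643/19
≈ $33.84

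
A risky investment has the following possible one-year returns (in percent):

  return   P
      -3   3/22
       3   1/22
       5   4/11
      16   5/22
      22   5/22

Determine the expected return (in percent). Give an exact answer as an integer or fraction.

112/11

E[X] = (3/22)·(-3) + (1/22)·3 + (4/11)·5 + (5/22)·16 + (5/22)·22
     = 112/11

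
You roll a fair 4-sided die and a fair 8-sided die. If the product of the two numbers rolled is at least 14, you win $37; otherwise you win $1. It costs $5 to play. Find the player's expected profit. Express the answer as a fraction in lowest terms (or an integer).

67/8 dollars

E[payout] = (21/32)·1 + (11/32)·37 = 107/8
Expected profit = 107/8 − 5 = 67/8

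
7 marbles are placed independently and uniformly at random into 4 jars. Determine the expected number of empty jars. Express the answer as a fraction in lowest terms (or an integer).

Let Xⱼ=1 if jar j is empty. P(Xⱼ=1) = ((4-1)/4)^7 = 2187/16384.
By linearity, E[#empty] = 4·2187/16384 = 2187/4096.

2187/4096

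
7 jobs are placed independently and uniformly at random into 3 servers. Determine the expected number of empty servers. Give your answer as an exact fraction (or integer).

128/729

Let Xⱼ=1 if server j is empty. P(Xⱼ=1) = ((3-1)/3)^7 = 128/2187.
By linearity, E[#empty] = 3·128/2187 = 128/729.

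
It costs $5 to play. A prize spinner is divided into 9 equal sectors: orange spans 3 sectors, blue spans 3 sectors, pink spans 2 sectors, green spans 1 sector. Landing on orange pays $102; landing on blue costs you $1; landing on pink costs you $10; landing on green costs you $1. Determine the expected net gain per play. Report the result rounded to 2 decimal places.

E[payout] = (3/9)·102 + (3/9)·(-1) + (2/9)·(-10) + (1/9)·(-1) = 94/3
Expected profit = 94/3 − 5 = 79/3 ≈ $26.33

$26.33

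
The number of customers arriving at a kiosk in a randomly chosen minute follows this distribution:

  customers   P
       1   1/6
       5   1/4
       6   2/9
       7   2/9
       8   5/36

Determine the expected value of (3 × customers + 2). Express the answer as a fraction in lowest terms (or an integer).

73/4

E[3x+2] = (1/6)·5 + (1/4)·17 + (2/9)·20 + (2/9)·23 + (5/36)·26
     = 73/4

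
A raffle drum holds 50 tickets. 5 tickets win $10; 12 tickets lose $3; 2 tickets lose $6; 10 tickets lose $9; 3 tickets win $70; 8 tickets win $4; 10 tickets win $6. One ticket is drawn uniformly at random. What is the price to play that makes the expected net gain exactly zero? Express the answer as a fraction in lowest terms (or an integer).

E[payout] = (5/50)·10 + (12/50)·(-3) + (2/50)·(-6) + (10/50)·(-9) + (3/50)·70 + (8/50)·4 + (10/50)·6 = 107/25
Fair fee = E[payout] = 107/25

107/25 dollars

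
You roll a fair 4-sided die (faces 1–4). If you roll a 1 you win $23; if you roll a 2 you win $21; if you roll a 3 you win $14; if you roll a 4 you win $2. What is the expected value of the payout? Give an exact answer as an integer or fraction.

$15

E[payout] = (1/4)·2 + (1/4)·14 + (1/4)·21 + (1/4)·23 = 15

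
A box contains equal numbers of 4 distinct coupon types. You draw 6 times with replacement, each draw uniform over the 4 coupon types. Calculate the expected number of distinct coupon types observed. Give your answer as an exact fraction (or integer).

Let Xⱼ=1 if type j appears at least once. P(Xⱼ=1) = 1 − ((4−1)/4)^6 = 3367/4096.
E[#distinct] = 4·3367/4096 = 3367/1024.

3367/1024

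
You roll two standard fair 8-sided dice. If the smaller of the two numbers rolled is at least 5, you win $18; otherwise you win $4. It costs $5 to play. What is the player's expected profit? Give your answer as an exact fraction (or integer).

E[payout] = (3/4)·4 + (1/4)·18 = 15/2
Expected profit = 15/2 − 5 = 5/2

5/2 dollars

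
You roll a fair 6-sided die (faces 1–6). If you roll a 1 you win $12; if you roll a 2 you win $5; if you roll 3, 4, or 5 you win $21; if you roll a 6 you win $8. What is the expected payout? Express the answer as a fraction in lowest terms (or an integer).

44/3 dollars

E[payout] = (1/6)·5 + (1/6)·8 + (1/6)·12 + (1/2)·21 = 44/3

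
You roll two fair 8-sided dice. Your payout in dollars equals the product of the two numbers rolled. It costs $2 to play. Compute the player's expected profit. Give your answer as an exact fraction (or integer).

73/4 dollars

Distribution of the product of the two numbers rolled: 1 w.p. 1/64, 2 w.p. 1/32, 3 w.p. 1/32, 4 w.p. 3/64, 5 w.p. 1/32, 6 w.p. 1/16, …
E[payout] = (1/64)·1 + (1/32)·2 + (1/32)·3 + (3/64)·4 + (1/32)·5 + (1/16)·6 + (1/32)·7 + (1/16)·8 + (1/64)·9 + (1/32)·10 + (1/16)·12 + (1/32)·14 + (1/32)·15 + (3/64)·16 + (1/32)·18 + (1/32)·20 + (1/32)·21 + (1/16)·24 + (1/64)·25 + (1/32)·28 + (1/32)·30 + (1/32)·32 + (1/32)·35 + (1/64)·36 + (1/32)·40 + (1/32)·42 + (1/32)·48 + (1/64)·49 + (1/32)·56 + (1/64)·64 = 81/4
Expected profit = 81/4 − 2 = 73/4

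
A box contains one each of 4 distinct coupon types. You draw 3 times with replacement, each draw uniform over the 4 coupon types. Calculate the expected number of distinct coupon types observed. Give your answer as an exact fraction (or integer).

37/16

Let Xⱼ=1 if type j appears at least once. P(Xⱼ=1) = 1 − ((4−1)/4)^3 = 37/64.
E[#distinct] = 4·37/64 = 37/16.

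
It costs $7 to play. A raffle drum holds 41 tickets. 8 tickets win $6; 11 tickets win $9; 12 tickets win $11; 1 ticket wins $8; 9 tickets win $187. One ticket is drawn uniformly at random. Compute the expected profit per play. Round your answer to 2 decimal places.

E[payout] = (8/41)·6 + (11/41)·9 + (12/41)·11 + (1/41)·8 + (9/41)·187 = 1970/41
Expected profit = 1970/41 − 7 = 1683/41 ≈ $41.05

$41.05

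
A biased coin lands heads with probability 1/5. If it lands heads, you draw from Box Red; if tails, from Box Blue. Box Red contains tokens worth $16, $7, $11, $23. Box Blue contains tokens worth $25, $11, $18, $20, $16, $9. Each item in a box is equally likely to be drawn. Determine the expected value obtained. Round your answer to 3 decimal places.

E[X | Box Red] = (16 + 7 + 11 + 23)/4 = 57/4
E[X | Box Blue] = (25 + 11 + 18 + 20 + 16 + 9)/6 = 33/2
E[X] = (1/5)·57/4 + (4/5)·33/2 = 321/20 ≈ 16.050

$16.050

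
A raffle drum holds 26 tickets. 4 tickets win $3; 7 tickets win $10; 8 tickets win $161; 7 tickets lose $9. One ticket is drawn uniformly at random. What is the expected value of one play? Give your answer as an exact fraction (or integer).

1307/26 dollars

E[payout] = (4/26)·3 + (7/26)·10 + (8/26)·161 + (7/26)·(-9) = 1307/26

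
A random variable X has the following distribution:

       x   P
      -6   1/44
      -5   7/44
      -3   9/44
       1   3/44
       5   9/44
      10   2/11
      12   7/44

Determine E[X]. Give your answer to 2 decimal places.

3.27

E[X] = (1/44)·(-6) + (7/44)·(-5) + (9/44)·(-3) + (3/44)·1 + (9/44)·5 + (2/11)·10 + (7/44)·12
     = 36/11 ≈ 3.27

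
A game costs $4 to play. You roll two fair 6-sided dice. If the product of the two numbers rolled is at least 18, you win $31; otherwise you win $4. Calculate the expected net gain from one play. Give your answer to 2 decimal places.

$7.50

E[payout] = (13/18)·4 + (5/18)·31 = 23/2
Expected profit = 23/2 − 4 = 15/2 ≈ $7.50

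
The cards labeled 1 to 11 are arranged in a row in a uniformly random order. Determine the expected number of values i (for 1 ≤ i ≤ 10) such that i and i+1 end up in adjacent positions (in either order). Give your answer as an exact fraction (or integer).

For each i ∈ {1,…,10}, let Xᵢ = 1 if i and i+1 are adjacent. P(Xᵢ=1) = 2·(11−1)!/11! = 2/11.
By linearity, E[ΣXᵢ] = (10)·(2/11) = 20/11.

20/11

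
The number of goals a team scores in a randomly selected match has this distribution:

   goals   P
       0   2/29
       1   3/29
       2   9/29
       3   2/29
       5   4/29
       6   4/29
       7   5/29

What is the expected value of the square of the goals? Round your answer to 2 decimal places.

E[X²] = (2/29)·0 + (3/29)·1 + (9/29)·4 + (2/29)·9 + (4/29)·25 + (4/29)·36 + (5/29)·49
     = 546/29 ≈ 18.83

18.83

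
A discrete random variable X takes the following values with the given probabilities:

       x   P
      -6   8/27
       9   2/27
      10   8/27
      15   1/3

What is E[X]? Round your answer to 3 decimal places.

6.852

E[X] = (8/27)·(-6) + (2/27)·9 + (8/27)·10 + (1/3)·15
     = 185/27 ≈ 6.852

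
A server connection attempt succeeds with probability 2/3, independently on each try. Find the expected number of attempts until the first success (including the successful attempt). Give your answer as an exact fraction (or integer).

For a geometric distribution, E[trials] = 1/p = 1/(2/3) = 3/2.

3/2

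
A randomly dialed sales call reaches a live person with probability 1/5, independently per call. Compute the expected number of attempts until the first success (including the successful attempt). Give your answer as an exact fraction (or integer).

5

For a geometric distribution, E[trials] = 1/p = 1/(1/5) = 5.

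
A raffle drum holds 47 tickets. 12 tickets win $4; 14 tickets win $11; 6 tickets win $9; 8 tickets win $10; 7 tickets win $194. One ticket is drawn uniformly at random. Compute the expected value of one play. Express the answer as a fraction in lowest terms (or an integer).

1694/47 dollars

E[payout] = (12/47)·4 + (14/47)·11 + (6/47)·9 + (8/47)·10 + (7/47)·194 = 1694/47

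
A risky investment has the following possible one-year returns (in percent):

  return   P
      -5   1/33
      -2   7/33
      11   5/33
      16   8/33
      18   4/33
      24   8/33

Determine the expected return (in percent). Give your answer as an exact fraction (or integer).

428/33

E[X] = (1/33)·(-5) + (7/33)·(-2) + (5/33)·11 + (8/33)·16 + (4/33)·18 + (8/33)·24
     = 428/33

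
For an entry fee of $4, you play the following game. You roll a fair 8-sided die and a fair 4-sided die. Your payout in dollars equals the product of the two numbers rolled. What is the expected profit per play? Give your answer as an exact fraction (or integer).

Distribution of the product of the two numbers rolled: 1 w.p. 1/32, 2 w.p. 1/16, 3 w.p. 1/16, 4 w.p. 3/32, 5 w.p. 1/32, 6 w.p. 3/32, …
E[payout] = (1/32)·1 + (1/16)·2 + (1/16)·3 + (3/32)·4 + (1/32)·5 + (3/32)·6 + (1/32)·7 + (3/32)·8 + (1/32)·9 + (1/32)·10 + (3/32)·12 + (1/32)·14 + (1/32)·15 + (1/16)·16 + (1/32)·18 + (1/32)·20 + (1/32)·21 + (1/16)·24 + (1/32)·28 + (1/32)·32 = 45/4
Expected profit = 45/4 − 4 = 29/4

29/4 dollars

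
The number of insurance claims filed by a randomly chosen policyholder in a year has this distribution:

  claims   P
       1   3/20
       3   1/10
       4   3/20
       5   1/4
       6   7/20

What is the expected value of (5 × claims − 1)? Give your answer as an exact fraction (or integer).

21

E[5x-1] = (3/20)·4 + (1/10)·14 + (3/20)·19 + (1/4)·24 + (7/20)·29
     = 21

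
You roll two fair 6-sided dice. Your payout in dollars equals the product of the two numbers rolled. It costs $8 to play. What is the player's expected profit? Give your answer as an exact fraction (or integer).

Distribution of the product of the two numbers rolled: 1 w.p. 1/36, 2 w.p. 1/18, 3 w.p. 1/18, 4 w.p. 1/12, 5 w.p. 1/18, 6 w.p. 1/9, …
E[payout] = (1/36)·1 + (1/18)·2 + (1/18)·3 + (1/12)·4 + (1/18)·5 + (1/9)·6 + (1/18)·8 + (1/36)·9 + (1/18)·10 + (1/9)·12 + (1/18)·15 + (1/36)·16 + (1/18)·18 + (1/18)·20 + (1/18)·24 + (1/36)·25 + (1/18)·30 + (1/36)·36 = 49/4
Expected profit = 49/4 − 8 = 17/4

17/4 dollars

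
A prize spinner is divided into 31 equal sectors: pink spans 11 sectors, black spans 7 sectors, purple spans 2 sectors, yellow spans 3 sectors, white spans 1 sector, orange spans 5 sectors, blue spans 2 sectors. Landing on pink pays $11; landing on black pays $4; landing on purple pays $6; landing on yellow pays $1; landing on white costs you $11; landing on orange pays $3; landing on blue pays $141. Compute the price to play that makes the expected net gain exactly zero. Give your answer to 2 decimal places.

$14.52

E[payout] = (11/31)·11 + (7/31)·4 + (2/31)·6 + (3/31)·1 + (1/31)·(-11) + (5/31)·3 + (2/31)·141 = 450/31
Fair fee = E[payout] = 450/31 ≈ $14.52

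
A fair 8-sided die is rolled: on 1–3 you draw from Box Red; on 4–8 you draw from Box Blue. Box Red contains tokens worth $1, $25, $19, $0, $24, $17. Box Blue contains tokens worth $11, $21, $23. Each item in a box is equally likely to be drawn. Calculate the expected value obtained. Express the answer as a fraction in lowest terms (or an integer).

101/6 dollars

E[X | Box Red] = (1 + 25 + 19 + 0 + 24 + 17)/6 = 43/3
E[X | Box Blue] = (11 + 21 + 23)/3 = 55/3
E[X] = (3/8)·43/3 + (5/8)·55/3 = 101/6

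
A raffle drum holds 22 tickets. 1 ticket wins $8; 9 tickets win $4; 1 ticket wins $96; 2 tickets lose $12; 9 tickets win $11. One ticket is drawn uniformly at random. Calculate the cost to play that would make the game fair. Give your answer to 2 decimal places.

$9.77

E[payout] = (1/22)·8 + (9/22)·4 + (1/22)·96 + (2/22)·(-12) + (9/22)·11 = 215/22
Fair fee = E[payout] = 215/22 ≈ $9.77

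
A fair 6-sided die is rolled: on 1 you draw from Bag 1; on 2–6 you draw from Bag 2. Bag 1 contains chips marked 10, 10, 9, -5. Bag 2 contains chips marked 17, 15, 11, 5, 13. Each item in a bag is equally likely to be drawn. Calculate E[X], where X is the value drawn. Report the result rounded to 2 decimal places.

E[X | Bag 1] = (10 + 10 + 9 − 5)/4 = 6
E[X | Bag 2] = (17 + 15 + 11 + 5 + 13)/5 = 61/5
E[X] = (1/6)·6 + (5/6)·61/5 = 67/6 ≈ 11.17

11.17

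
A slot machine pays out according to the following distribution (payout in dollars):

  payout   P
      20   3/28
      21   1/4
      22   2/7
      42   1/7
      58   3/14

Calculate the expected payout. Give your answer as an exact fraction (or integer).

899/28 dollars

E[X] = (3/28)·20 + (1/4)·21 + (2/7)·22 + (1/7)·42 + (3/14)·58
     = 899/28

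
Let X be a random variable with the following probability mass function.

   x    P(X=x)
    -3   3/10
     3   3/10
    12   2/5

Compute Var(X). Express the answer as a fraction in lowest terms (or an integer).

999/25

E[X] = (3/10)·(-3) + (3/10)·3 + (2/5)·12 = 24/5
E[X²] = (3/10)·9 + (3/10)·9 + (2/5)·144 = 63
Var(X) = 63 − (24/5)² = 999/25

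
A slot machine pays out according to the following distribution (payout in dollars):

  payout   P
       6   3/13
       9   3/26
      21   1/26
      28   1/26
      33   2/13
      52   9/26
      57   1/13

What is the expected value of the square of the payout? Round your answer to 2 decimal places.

E[X²] = (3/13)·36 + (3/26)·81 + (1/26)·441 + (1/26)·784 + (2/13)·1089 + (9/26)·2704 + (1/13)·3249
     = 18437/13 ≈ 1418.23

1418.23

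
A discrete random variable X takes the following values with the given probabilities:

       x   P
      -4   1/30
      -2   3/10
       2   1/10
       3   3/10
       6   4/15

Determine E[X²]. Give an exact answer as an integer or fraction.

433/30

E[X²] = (1/30)·16 + (3/10)·4 + (1/10)·4 + (3/10)·9 + (4/15)·36
     = 433/30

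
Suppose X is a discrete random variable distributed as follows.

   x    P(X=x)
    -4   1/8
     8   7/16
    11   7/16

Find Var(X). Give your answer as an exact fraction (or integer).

E[X] = (1/8)·(-4) + (7/16)·8 + (7/16)·11 = 125/16
E[X²] = (1/8)·16 + (7/16)·64 + (7/16)·121 = 1327/16
Var(X) = 1327/16 − (125/16)² = 5607/256

5607/256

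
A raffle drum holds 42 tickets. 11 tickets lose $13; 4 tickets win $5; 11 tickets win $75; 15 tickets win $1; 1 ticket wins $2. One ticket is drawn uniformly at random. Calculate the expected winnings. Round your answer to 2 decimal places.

$17.12

E[payout] = (11/42)·(-13) + (4/42)·5 + (11/42)·75 + (15/42)·1 + (1/42)·2 = 719/42
≈ $17.12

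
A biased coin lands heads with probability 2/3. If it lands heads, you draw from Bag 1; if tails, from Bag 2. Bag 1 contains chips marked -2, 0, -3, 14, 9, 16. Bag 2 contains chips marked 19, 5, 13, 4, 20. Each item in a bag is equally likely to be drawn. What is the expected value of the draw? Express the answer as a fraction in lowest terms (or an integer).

E[X | Bag 1] = (-2 + 0 − 3 + 14 + 9 + 16)/6 = 17/3
E[X | Bag 2] = (19 + 5 + 13 + 4 + 20)/5 = 61/5
E[X] = (2/3)·17/3 + (1/3)·61/5 = 353/45

353/45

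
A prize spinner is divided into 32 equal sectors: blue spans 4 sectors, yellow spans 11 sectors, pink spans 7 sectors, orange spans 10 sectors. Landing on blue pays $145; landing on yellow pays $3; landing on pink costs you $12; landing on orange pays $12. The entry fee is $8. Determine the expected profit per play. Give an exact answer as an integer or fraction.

E[payout] = (4/32)·145 + (11/32)·3 + (7/32)·(-12) + (10/32)·12 = 649/32
Expected profit = 649/32 − 8 = 393/32

393/32 dollars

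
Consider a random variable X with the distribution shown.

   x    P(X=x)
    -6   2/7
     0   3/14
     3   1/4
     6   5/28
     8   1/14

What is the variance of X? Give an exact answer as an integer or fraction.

E[X] = (2/7)·(-6) + (3/14)·0 + (1/4)·3 + (5/28)·6 + (1/14)·8 = 19/28
E[X²] = (2/7)·36 + (3/14)·0 + (1/4)·9 + (5/28)·36 + (1/14)·64 = 659/28
Var(X) = 659/28 − (19/28)² = 18091/784

18091/784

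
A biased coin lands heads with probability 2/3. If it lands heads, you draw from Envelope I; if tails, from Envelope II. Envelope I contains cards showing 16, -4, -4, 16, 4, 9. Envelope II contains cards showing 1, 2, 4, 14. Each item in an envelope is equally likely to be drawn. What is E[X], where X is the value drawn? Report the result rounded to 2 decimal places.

E[X | Envelope I] = (16 − 4 − 4 + 16 + 4 + 9)/6 = 37/6
E[X | Envelope II] = (1 + 2 + 4 + 14)/4 = 21/4
E[X] = (2/3)·37/6 + (1/3)·21/4 = 211/36 ≈ 5.86

5.86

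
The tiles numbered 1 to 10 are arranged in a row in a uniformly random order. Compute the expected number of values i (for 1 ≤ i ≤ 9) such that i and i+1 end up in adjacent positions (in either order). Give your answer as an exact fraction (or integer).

9/5

For each i ∈ {1,…,9}, let Xᵢ = 1 if i and i+1 are adjacent. P(Xᵢ=1) = 2·(10−1)!/10! = 2/10.
By linearity, E[ΣXᵢ] = (9)·(2/10) = 9/5.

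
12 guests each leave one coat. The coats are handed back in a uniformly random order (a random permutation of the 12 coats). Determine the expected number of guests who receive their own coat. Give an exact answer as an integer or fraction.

Let Xᵢ = 1 if person i gets their own coat. For each i, P(Xᵢ=1) = 1/12.
By linearity of expectation, E[X₁+…+X_12] = 12·(1/12) = 1.

1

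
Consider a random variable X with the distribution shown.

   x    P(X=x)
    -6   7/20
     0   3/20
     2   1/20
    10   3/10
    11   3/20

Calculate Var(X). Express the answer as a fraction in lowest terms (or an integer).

E[X] = (7/20)·(-6) + (3/20)·0 + (1/20)·2 + (3/10)·10 + (3/20)·11 = 53/20
E[X²] = (7/20)·36 + (3/20)·0 + (1/20)·4 + (3/10)·100 + (3/20)·121 = 1219/20
Var(X) = 1219/20 − (53/20)² = 21571/400

21571/400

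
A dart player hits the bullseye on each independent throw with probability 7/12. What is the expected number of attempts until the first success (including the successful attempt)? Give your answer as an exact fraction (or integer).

12/7

For a geometric distribution, E[trials] = 1/p = 1/(7/12) = 12/7.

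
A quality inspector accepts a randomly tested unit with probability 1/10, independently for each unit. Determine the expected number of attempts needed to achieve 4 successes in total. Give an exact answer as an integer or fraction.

By linearity (sum of 4 independent geometric waits), E[trials] = 4/p = 4/(1/10) = 40.

40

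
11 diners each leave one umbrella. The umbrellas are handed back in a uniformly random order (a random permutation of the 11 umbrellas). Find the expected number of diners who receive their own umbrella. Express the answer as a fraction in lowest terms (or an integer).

Let Xᵢ = 1 if person i gets their own umbrella. For each i, P(Xᵢ=1) = 1/11.
By linearity of expectation, E[X₁+…+X_11] = 11·(1/11) = 1.

1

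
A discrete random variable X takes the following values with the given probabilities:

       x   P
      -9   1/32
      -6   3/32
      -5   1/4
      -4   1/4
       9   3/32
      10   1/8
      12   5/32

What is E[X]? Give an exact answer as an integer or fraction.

E[X] = (1/32)·(-9) + (3/32)·(-6) + (1/4)·(-5) + (1/4)·(-4) + (3/32)·9 + (1/8)·10 + (5/32)·12
     = 7/8

7/8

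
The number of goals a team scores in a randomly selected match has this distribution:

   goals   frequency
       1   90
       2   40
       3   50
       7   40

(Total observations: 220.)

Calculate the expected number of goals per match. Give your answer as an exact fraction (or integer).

30/11

Total = 220, so P(goals=1) = 90/220, etc.
E[X] = (9/22)·1 + (2/11)·2 + (5/22)·3 + (2/11)·7
     = 30/11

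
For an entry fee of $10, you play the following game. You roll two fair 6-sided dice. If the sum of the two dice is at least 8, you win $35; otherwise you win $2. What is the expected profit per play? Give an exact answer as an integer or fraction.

E[payout] = (7/12)·2 + (5/12)·35 = 63/4
Expected profit = 63/4 − 10 = 23/4

23/4 dollars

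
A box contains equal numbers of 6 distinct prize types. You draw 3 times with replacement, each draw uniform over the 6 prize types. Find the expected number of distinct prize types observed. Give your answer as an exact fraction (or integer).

91/36

Let Xⱼ=1 if type j appears at least once. P(Xⱼ=1) = 1 − ((6−1)/6)^3 = 91/216.
E[#distinct] = 6·91/216 = 91/36.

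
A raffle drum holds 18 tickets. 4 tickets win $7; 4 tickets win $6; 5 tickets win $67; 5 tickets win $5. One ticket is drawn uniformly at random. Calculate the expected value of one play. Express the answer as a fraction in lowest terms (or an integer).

206/9 dollars

E[payout] = (4/18)·7 + (4/18)·6 + (5/18)·67 + (5/18)·5 = 206/9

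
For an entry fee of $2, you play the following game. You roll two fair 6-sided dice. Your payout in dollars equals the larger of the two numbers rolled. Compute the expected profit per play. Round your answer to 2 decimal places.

Distribution of the larger of the two numbers rolled: 1 w.p. 1/36, 2 w.p. 1/12, 3 w.p. 5/36, 4 w.p. 7/36, 5 w.p. 1/4, 6 w.p. 11/36
E[payout] = (1/36)·1 + (1/12)·2 + (5/36)·3 + (7/36)·4 + (1/4)·5 + (11/36)·6 = 161/36
Expected profit = 161/36 − 2 = 89/36 ≈ $2.47

$2.47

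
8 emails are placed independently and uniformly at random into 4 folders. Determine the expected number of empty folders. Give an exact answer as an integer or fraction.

Let Xⱼ=1 if folder j is empty. P(Xⱼ=1) = ((4-1)/4)^8 = 6561/65536.
By linearity, E[#empty] = 4·6561/65536 = 6561/16384.

6561/16384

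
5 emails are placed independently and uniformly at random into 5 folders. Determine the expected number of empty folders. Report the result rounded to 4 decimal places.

1.6384

Let Xⱼ=1 if folder j is empty. P(Xⱼ=1) = ((5-1)/5)^5 = 1024/3125.
By linearity, E[#empty] = 5·1024/3125 = 1024/625.
≈ 1.6384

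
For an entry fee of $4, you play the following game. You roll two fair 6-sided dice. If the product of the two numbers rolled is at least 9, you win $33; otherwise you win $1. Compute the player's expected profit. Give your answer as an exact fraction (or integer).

E[payout] = (4/9)·1 + (5/9)·33 = 169/9
Expected profit = 169/9 − 4 = 133/9

133/9 dollars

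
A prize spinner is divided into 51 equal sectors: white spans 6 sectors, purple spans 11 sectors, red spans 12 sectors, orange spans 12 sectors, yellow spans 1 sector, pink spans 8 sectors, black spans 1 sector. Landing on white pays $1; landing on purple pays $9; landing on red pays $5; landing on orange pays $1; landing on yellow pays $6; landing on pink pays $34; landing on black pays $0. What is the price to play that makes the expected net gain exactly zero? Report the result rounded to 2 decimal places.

E[payout] = (6/51)·1 + (11/51)·9 + (12/51)·5 + (12/51)·1 + (1/51)·6 + (8/51)·34 + (1/51)·0 = 455/51
Fair fee = E[payout] = 455/51 ≈ $8.92

$8.92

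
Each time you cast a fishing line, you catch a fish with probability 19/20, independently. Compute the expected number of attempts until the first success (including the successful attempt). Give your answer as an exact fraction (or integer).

20/19

For a geometric distribution, E[trials] = 1/p = 1/(19/20) = 20/19.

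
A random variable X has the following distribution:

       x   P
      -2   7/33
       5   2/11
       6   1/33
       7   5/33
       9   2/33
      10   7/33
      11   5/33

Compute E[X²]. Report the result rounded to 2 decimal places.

E[X²] = (7/33)·4 + (2/11)·25 + (1/33)·36 + (5/33)·49 + (2/33)·81 + (7/33)·100 + (5/33)·121
     = 642/11 ≈ 58.36

58.36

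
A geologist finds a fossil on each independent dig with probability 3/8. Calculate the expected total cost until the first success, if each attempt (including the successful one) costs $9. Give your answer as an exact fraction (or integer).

E[#attempts] = 1/p = 8/3; E[cost] = 9·8/3 = 24.

$24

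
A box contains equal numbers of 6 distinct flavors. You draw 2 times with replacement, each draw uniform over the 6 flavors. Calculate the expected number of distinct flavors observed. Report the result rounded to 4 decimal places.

Let Xⱼ=1 if type j appears at least once. P(Xⱼ=1) = 1 − ((6−1)/6)^2 = 11/36.
E[#distinct] = 6·11/36 = 11/6.
≈ 1.8333

1.8333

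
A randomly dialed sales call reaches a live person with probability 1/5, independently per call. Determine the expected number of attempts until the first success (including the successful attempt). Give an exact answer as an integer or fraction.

5

For a geometric distribution, E[trials] = 1/p = 1/(1/5) = 5.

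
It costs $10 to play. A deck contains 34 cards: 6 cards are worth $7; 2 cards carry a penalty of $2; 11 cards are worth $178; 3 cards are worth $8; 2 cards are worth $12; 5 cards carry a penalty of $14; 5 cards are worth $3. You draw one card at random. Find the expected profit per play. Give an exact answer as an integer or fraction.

E[payout] = (6/34)·7 + (2/34)·(-2) + (11/34)·178 + (3/34)·8 + (2/34)·12 + (5/34)·(-14) + (5/34)·3 = 117/2
Expected profit = 117/2 − 10 = 97/2

97/2 dollars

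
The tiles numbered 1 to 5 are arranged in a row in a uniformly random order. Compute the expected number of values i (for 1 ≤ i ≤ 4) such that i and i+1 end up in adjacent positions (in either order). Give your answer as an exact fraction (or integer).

8/5

For each i ∈ {1,…,4}, let Xᵢ = 1 if i and i+1 are adjacent. P(Xᵢ=1) = 2·(5−1)!/5! = 2/5.
By linearity, E[ΣXᵢ] = (4)·(2/5) = 8/5.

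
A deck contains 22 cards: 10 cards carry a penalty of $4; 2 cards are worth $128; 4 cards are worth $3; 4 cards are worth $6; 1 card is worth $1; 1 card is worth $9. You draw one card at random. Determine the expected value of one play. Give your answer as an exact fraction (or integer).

131/11 dollars

E[payout] = (10/22)·(-4) + (2/22)·128 + (4/22)·3 + (4/22)·6 + (1/22)·1 + (1/22)·9 = 131/11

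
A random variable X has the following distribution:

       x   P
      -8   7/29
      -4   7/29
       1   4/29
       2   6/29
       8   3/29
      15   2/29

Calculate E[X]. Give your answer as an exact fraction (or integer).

-14/29

E[X] = (7/29)·(-8) + (7/29)·(-4) + (4/29)·1 + (6/29)·2 + (3/29)·8 + (2/29)·15
     = -14/29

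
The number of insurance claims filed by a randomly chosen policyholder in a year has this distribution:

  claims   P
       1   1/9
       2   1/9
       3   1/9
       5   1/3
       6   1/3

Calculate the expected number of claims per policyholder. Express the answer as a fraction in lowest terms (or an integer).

13/3

E[X] = (1/9)·1 + (1/9)·2 + (1/9)·3 + (1/3)·5 + (1/3)·6
     = 13/3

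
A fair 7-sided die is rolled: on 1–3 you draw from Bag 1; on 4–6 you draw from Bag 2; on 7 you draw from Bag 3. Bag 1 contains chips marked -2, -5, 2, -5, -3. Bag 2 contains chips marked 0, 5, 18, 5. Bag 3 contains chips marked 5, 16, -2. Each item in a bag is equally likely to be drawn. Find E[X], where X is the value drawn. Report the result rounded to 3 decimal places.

E[X | Bag 1] = (-2 − 5 + 2 − 5 − 3)/5 = -13/5
E[X | Bag 2] = (0 + 5 + 18 + 5)/4 = 7
E[X | Bag 3] = (5 + 16 − 2)/3 = 19/3
E[X] = (3/7)·(-13/5) + (3/7)·7 + (1/7)·19/3 = 293/105 ≈ 2.790

2.790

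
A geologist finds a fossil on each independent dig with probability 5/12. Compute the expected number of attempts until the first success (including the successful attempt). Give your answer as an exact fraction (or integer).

12/5

For a geometric distribution, E[trials] = 1/p = 1/(5/12) = 12/5.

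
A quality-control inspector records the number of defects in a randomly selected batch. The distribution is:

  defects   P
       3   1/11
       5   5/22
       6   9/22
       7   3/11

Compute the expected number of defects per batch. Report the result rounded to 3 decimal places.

5.773

E[X] = (1/11)·3 + (5/22)·5 + (9/22)·6 + (3/11)·7
     = 127/22 ≈ 5.773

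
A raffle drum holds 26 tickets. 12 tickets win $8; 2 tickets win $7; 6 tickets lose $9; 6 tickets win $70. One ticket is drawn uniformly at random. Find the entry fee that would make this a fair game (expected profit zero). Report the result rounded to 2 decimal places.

$18.31

E[payout] = (12/26)·8 + (2/26)·7 + (6/26)·(-9) + (6/26)·70 = 238/13
Fair fee = E[payout] = 238/13 ≈ $18.31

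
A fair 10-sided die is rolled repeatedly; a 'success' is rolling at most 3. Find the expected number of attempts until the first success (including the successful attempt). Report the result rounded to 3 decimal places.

For a geometric distribution, E[trials] = 1/p = 1/(3/10) = 10/3.
≈ 3.333

3.333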